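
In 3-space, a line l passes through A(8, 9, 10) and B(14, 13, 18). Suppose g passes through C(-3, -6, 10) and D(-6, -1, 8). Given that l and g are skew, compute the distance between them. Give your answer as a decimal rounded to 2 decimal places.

10.91

A direction vector for l is B − A = (6, 4, 8).
A direction vector for g is D − C = (-3, 5, -2).
Common perpendicular direction n = (6, 4, 8) × (-3, 5, -2) = (-48, -12, 42).
With w = (-3, -6, 10) − (8, 9, 10) = (-11, -15, 0), w · n = 708.
Distance = |w · n| / |n| = |708| / √4212 ≈ 10.91.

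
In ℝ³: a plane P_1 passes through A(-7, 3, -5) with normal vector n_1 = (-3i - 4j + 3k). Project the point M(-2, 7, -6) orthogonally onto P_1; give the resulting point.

P_1: n_1·r = n_1·A gives -3x - 4y + 3z = -6.
Foot = M − λn with λ = (n·M − d)/|n|² = (-40 − (-6))/34 = -1.
Foot = (-2, 7, -6) − (-1)·(-3, -4, 3) = (-5, 3, -3).

(-5, 3, -3)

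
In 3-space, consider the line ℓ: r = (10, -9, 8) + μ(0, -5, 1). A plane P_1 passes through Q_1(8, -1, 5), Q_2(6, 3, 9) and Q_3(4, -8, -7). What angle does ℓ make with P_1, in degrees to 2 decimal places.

56.89

Q_1Q_2 = (-2, 4, 4), Q_1Q_3 = (-4, -7, -12); a normal to P_1 is Q_1Q_2 × Q_1Q_3 = (-20, -40, 30).
Using Q_1: P_1 has equation -20x - 40y + 30z = 30.
sin θ = |n·v| / (|n||v|) = |230| / (√2900 · √26) = 0.83761.
θ ≈ 56.89°.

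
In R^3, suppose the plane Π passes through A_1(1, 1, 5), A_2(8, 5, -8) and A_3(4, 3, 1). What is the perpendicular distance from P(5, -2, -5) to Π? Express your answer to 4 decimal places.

3.5333

A_1A_2 = (7, 4, -13), A_1A_3 = (3, 2, -4); a normal to Π is A_1A_2 × A_1A_3 = (10, -11, 2).
Using A_1: Π has equation 10x - 11y + 2z = 9.
n·P − d = (10)·(5) + (-11)·(-2) + (2)·(-5) − 9 = 53; |n| = √225.
Distance = |53| / √225 = 53/√225 ≈ 3.5333.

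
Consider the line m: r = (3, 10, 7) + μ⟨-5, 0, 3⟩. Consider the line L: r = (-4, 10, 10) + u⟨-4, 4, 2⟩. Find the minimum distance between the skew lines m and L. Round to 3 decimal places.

1.025

Common perpendicular direction n = (-5, 0, 3) × (-4, 4, 2) = (-12, -2, -20).
With w = (-4, 10, 10) − (3, 10, 7) = (-7, 0, 3), w · n = 24.
Distance = |w · n| / |n| = |24| / √548 ≈ 1.025.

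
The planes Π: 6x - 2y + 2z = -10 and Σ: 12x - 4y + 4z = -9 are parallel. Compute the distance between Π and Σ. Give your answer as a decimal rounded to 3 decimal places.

Rescale Σ by 1/2: 6x - 2y + 2z = -9/2. Then distance = |-10 − (-9/2)| / √44 ≈ 0.829.

0.829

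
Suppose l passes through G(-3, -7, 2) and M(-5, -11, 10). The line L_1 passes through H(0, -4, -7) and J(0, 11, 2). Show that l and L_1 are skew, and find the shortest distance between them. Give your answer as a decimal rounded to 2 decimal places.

0.90

A direction vector for l is M − G = (-2, -4, 8).
A direction vector for L_1 is J − H = (0, 15, 9).
Common perpendicular direction n = (-2, -4, 8) × (0, 15, 9) = (-156, 18, -30).
With w = (0, -4, -7) − (-3, -7, 2) = (3, 3, -9), w · n = -144.
Since n ≠ 0 the lines are not parallel, and w · n = -144 ≠ 0 so they do not intersect; hence they are skew.
Distance = |w · n| / |n| = |-144| / √25560 ≈ 0.90.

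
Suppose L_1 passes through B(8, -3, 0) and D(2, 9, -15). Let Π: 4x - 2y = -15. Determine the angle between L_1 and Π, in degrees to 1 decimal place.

A direction vector for L_1 is D − B = (-6, 12, -15).
sin θ = |n·v| / (|n||v|) = |-48| / (√20 · √405) = 0.53333.
θ ≈ 32.2°.

32.2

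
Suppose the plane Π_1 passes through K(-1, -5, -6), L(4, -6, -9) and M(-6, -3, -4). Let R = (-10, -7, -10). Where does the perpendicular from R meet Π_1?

(-6, -2, -5)

KL = (5, -1, -3), KM = (-5, 2, 2); a normal to Π_1 is KL × KM = (4, 5, 5).
Using K: Π_1 has equation 4x + 5y + 5z = -59.
Foot = R − λn with λ = (n·R − d)/|n|² = (-125 − (-59))/66 = -1.
Foot = (-10, -7, -10) − (-1)·(4, 5, 5) = (-6, -2, -5).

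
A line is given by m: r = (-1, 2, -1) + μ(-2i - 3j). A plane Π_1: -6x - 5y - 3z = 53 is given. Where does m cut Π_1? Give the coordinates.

Substitute r = (-1, 2, -1) + t(-2, -3, 0) into the plane: -1 + 27t = 53, so t = 2.
Intersection: (-1, 2, -1) + 2·(-2, -3, 0) = (-5, -4, -1).

(-5, -4, -1)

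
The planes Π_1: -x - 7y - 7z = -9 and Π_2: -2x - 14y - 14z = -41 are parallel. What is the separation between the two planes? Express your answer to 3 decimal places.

Rescale Π_2 by 1/2: -x - 7y - 7z = -41/2. Then distance = |-9 − (-41/2)| / √99 ≈ 1.156.

1.156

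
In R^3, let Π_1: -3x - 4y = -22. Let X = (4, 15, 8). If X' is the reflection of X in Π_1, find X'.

(-8, -1, 8)

λ = (n·X − d)/|n|² = (-72 − (-22))/25 = -2.
Reflection = X − 2λn = (4, 15, 8) − (-4)·(-3, -4, 0) = (-8, -1, 8).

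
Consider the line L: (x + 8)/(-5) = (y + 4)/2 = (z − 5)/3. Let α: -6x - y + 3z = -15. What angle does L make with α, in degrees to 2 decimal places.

62.25

L has direction (-5, 2, 3) through (-8, -4, 5).
sin θ = |n·v| / (|n||v|) = |37| / (√46 · √38) = 0.88498.
θ ≈ 62.25°.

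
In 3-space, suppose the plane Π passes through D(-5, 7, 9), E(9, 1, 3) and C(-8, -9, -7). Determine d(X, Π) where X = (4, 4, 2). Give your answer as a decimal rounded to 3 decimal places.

2.828

DE = (14, -6, -6), DC = (-3, -16, -16); a normal to Π is DE × DC = (0, 242, -242).
Using D: Π has equation 242y - 242z = -484.
n·X − d = (0)·(4) + (242)·(4) + (-242)·(2) − (-484) = 968; |n| = √117128.
Distance = |968| / √117128 = 968/√117128 ≈ 2.828.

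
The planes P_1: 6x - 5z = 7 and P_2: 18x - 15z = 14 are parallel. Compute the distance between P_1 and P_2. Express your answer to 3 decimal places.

Rescale P_2 by 1/3: 6x - 5z = 14/3. Then distance = |7 − (14/3)| / √61 ≈ 0.299.

0.299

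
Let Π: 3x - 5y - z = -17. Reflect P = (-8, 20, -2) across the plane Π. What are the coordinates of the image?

(10, -10, -8)

λ = (n·P − d)/|n|² = (-122 − (-17))/35 = -3.
Reflection = P − 2λn = (-8, 20, -2) − (-6)·(3, -5, -1) = (10, -10, -8).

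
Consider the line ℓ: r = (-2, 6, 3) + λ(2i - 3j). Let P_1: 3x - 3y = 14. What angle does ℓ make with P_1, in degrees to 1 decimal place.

78.7

sin θ = |n·v| / (|n||v|) = |15| / (√18 · √13) = 0.98058.
θ ≈ 78.7°.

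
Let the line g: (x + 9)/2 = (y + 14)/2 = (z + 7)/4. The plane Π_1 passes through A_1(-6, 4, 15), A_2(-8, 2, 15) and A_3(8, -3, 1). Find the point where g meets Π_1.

(-3, -8, 5)

g has direction (2, 2, 4) through (-9, -14, -7).
A_1A_2 = (-2, -2, 0), A_1A_3 = (14, -7, -14); a normal to Π_1 is A_1A_2 × A_1A_3 = (28, -28, 42).
Using A_1: Π_1 has equation 28x - 28y + 42z = 350.
Substitute r = (-9, -14, -7) + t(2, 2, 4) into the plane: -154 + 168t = 350, so t = 3.
Intersection: (-9, -14, -7) + 3·(2, 2, 4) = (-3, -8, 5).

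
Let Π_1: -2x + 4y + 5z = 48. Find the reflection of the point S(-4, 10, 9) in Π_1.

λ = (n·S − d)/|n|² = (93 − 48)/45 = 1.
Reflection = S − 2λn = (-4, 10, 9) − 2·(-2, 4, 5) = (0, 2, -1).

(0, 2, -1)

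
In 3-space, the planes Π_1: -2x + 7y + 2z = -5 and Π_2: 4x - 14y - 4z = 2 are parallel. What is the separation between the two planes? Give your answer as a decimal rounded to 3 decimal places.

Rescale Π_2 by 1/(-2): -2x + 7y + 2z = -1. Then distance = |-5 − (-1)| / √57 ≈ 0.530.

0.530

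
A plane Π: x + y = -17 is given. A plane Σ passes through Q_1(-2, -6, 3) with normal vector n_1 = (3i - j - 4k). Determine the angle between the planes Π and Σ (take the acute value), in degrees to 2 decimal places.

73.90

Σ: n_1·r = n_1·Q_1 gives 3x - y - 4z = -12.
cos θ = |n₁·n₂| / (|n₁||n₂|) = |2| / (√2 · √26).
θ = arccos(0.27735) ≈ 73.90°.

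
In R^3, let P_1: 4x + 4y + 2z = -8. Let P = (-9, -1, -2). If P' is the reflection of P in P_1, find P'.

λ = (n·P − d)/|n|² = (-44 − (-8))/36 = -1.
Reflection = P − 2λn = (-9, -1, -2) − (-2)·(4, 4, 2) = (-1, 7, 2).

(-1, 7, 2)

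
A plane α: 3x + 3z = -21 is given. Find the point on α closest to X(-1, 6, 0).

(-4, 6, -3)

Foot = X − λn with λ = (n·X − d)/|n|² = (-3 − (-21))/18 = 1.
Foot = (-1, 6, 0) − 1·(3, 0, 3) = (-4, 6, -3).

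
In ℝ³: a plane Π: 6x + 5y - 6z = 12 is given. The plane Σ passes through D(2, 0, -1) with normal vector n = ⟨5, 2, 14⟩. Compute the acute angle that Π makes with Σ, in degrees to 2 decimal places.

72.67

Σ: n·r = n·D gives 5x + 2y + 14z = -4.
cos θ = |n₁·n₂| / (|n₁||n₂|) = |-44| / (√97 · √225).
θ = arccos(0.29783) ≈ 72.67°.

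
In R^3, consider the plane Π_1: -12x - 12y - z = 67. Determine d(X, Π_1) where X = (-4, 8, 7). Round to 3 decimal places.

n·X − d = (-12)·(-4) + (-12)·(8) + (-1)·(7) − 67 = -122; |n| = √289.
Distance = |-122| / √289 = 122/√289 ≈ 7.176.

7.176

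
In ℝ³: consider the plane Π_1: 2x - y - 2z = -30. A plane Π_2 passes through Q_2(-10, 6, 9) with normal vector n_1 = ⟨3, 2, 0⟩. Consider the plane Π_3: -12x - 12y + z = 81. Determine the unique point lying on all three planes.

(-6, 0, 9)

Π_2: n_1·r = n_1·Q_2 gives 3x + 2y = -18.
Solving the 3×3 linear system 2x - y - 2z = -30, 3x + 2y = -18, -12x - 12y + z = 81 (e.g. by elimination or Cramer's rule, determinant = 31) gives (-6, 0, 9).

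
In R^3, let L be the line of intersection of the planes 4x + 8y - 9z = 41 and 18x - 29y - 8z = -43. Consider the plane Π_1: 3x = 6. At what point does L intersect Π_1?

(2, 3, -1)

Direction of L: (4, 8, -9) × (18, -29, -8) = (-325, -130, -260).
A point on L: solving the two plane equations with x = -18 gives (-18, -5, -17).
Substitute r = (-18, -5, -17) + t(-325, -130, -260) into the plane: -54 + (-975)t = 6, so t = -4/65.
Intersection: (-18, -5, -17) + (-4/65)·(-325, -130, -260) = (2, 3, -1).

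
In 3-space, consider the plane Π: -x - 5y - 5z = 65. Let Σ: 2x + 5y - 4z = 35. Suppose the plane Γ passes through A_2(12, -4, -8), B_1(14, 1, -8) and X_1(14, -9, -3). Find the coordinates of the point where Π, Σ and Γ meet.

A_2B_1 = (2, 5, 0), A_2X_1 = (2, -5, 5); a normal to Γ is A_2B_1 × A_2X_1 = (25, -10, -20).
Using A_2: Γ has equation 25x - 10y - 20z = 500.
Solving the 3×3 linear system -x - 5y - 5z = 65, 2x + 5y - 4z = 35, 25x - 10y - 20z = 500 (e.g. by elimination or Cramer's rule, determinant = 1165) gives (10, -5, -10).

(10, -5, -10)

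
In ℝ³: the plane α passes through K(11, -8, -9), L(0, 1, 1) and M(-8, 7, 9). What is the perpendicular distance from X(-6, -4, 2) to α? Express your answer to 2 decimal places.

6.79

KL = (-11, 9, 10), KM = (-19, 15, 18); a normal to α is KL × KM = (12, 8, 6).
Using K: α has equation 12x + 8y + 6z = 14.
n·X − d = (12)·(-6) + (8)·(-4) + (6)·(2) − 14 = -106; |n| = √244.
Distance = |-106| / √244 = 106/√244 ≈ 6.79.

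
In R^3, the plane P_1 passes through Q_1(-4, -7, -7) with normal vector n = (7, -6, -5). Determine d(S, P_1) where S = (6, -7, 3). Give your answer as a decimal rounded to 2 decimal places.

P_1: n·r = n·Q_1 gives 7x - 6y - 5z = 49.
n·S − d = (7)·(6) + (-6)·(-7) + (-5)·(3) − 49 = 20; |n| = √110.
Distance = |20| / √110 = 20/√110 ≈ 1.91.

1.91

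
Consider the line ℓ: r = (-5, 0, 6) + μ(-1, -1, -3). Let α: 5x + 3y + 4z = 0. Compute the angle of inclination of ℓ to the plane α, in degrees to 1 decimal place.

sin θ = |n·v| / (|n||v|) = |-20| / (√50 · √11) = 0.85280.
θ ≈ 58.5°.

58.5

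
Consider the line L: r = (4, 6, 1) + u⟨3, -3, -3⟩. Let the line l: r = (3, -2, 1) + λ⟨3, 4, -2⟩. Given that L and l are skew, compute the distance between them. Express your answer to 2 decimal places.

Common perpendicular direction n = (3, -3, -3) × (3, 4, -2) = (18, -3, 21).
With w = (3, -2, 1) − (4, 6, 1) = (-1, -8, 0), w · n = 6.
Distance = |w · n| / |n| = |6| / √774 ≈ 0.22.

0.22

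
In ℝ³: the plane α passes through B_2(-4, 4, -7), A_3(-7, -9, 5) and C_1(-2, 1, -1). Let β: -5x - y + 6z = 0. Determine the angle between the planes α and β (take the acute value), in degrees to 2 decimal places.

B_2A_3 = (-3, -13, 12), B_2C_1 = (2, -3, 6); a normal to α is B_2A_3 × B_2C_1 = (-42, 42, 35).
Using B_2: α has equation -42x + 42y + 35z = 91.
cos θ = |n₁·n₂| / (|n₁||n₂|) = |378| / (√4753 · √62).
θ = arccos(0.69633) ≈ 45.87°.

45.87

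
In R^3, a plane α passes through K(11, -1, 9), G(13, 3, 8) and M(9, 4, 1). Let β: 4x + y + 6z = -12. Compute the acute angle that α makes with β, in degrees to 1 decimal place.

86.2

KG = (2, 4, -1), KM = (-2, 5, -8); a normal to α is KG × KM = (-27, 18, 18).
Using K: α has equation -27x + 18y + 18z = -153.
cos θ = |n₁·n₂| / (|n₁||n₂|) = |18| / (√1377 · √53).
θ = arccos(0.06663) ≈ 86.2°.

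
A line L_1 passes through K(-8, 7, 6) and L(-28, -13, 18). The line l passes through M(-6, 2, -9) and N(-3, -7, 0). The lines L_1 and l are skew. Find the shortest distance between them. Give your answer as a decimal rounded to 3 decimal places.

A direction vector for L_1 is L − K = (-20, -20, 12).
A direction vector for l is N − M = (3, -9, 9).
Common perpendicular direction n = (-20, -20, 12) × (3, -9, 9) = (-72, 216, 240).
With w = (-6, 2, -9) − (-8, 7, 6) = (2, -5, -15), w · n = -4824.
Distance = |w · n| / |n| = |-4824| / √109440 ≈ 14.582.

14.582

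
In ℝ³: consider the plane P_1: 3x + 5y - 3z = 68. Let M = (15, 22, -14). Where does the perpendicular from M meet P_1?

(6, 7, -5)

Foot = M − λn with λ = (n·M − d)/|n|² = (197 − 68)/43 = 3.
Foot = (15, 22, -14) − 3·(3, 5, -3) = (6, 7, -5).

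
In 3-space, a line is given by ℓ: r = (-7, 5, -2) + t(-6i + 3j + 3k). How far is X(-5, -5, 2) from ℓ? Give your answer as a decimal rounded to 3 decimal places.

Taking (-7, 5, -2) on ℓ with direction v = (-6, 3, 3): w = X − (-7, 5, -2) = (2, -10, 4), and w × v = (-42, -30, -54).
Distance = |w × v| / |v| = √5580 / √54 ≈ 10.165.

10.165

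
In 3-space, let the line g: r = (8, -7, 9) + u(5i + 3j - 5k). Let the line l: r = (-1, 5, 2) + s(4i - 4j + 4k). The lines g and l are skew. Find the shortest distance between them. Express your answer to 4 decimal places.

3.5490

Common perpendicular direction n = (5, 3, -5) × (4, -4, 4) = (-8, -40, -32).
With w = (-1, 5, 2) − (8, -7, 9) = (-9, 12, -7), w · n = -184.
Distance = |w · n| / |n| = |-184| / √2688 ≈ 3.5490.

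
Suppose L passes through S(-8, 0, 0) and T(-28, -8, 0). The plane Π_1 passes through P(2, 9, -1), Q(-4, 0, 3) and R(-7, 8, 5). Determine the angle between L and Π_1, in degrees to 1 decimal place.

31.0

A direction vector for L is T − S = (-20, -8, 0).
PQ = (-6, -9, 4), PR = (-9, -1, 6); a normal to Π_1 is PQ × PR = (-50, 0, -75).
Using P: Π_1 has equation -50x - 75z = -25.
sin θ = |n·v| / (|n||v|) = |1000| / (√8125 · √464) = 0.51503.
θ ≈ 31.0°.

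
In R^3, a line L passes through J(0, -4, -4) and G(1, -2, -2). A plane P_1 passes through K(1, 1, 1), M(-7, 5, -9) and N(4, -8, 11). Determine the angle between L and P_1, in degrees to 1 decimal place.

A direction vector for L is G − J = (1, 2, 2).
KM = (-8, 4, -10), KN = (3, -9, 10); a normal to P_1 is KM × KN = (-50, 50, 60).
Using K: P_1 has equation -50x + 50y + 60z = 60.
sin θ = |n·v| / (|n||v|) = |170| / (√8600 · √9) = 0.61105.
θ ≈ 37.7°.

37.7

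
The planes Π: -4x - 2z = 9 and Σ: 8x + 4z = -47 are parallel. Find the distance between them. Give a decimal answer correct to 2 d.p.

Rescale Σ by 1/(-2): -4x - 2z = 47/2. Then distance = |9 − (47/2)| / √20 ≈ 3.24.

3.24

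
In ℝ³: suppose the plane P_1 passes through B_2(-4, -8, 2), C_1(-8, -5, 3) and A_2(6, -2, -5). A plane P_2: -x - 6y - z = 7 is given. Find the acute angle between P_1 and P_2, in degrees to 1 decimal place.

60.9

B_2C_1 = (-4, 3, 1), B_2A_2 = (10, 6, -7); a normal to P_1 is B_2C_1 × B_2A_2 = (-27, -18, -54).
Using B_2: P_1 has equation -27x - 18y - 54z = 144.
cos θ = |n₁·n₂| / (|n₁||n₂|) = |189| / (√3969 · √38).
θ = arccos(0.48666) ≈ 60.9°.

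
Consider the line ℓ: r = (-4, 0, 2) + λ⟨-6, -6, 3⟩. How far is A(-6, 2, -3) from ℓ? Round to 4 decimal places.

5.4975

Taking (-4, 0, 2) on ℓ with direction v = (-6, -6, 3): w = A − (-4, 0, 2) = (-2, 2, -5), and w × v = (-24, 36, 24).
Distance = |w × v| / |v| = √2448 / √81 ≈ 5.4975.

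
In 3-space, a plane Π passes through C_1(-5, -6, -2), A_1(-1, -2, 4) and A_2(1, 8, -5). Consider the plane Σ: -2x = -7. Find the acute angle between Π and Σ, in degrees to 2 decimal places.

C_1A_1 = (4, 4, 6), C_1A_2 = (6, 14, -3); a normal to Π is C_1A_1 × C_1A_2 = (-96, 48, 32).
Using C_1: Π has equation -96x + 48y + 32z = 128.
cos θ = |n₁·n₂| / (|n₁||n₂|) = |192| / (√12544 · √4).
θ = arccos(0.85714) ≈ 31.00°.

31.00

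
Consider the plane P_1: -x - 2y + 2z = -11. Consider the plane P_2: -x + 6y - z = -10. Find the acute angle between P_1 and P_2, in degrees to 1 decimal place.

cos θ = |n₁·n₂| / (|n₁||n₂|) = |-13| / (√9 · √38).
θ = arccos(0.70296) ≈ 45.3°.

45.3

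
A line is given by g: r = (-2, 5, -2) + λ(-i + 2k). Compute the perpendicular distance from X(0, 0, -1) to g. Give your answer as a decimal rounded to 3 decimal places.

5.477

Taking (-2, 5, -2) on g with direction v = (-1, 0, 2): w = X − (-2, 5, -2) = (2, -5, 1), and w × v = (-10, -5, -5).
Distance = |w × v| / |v| = √150 / √5 ≈ 5.477.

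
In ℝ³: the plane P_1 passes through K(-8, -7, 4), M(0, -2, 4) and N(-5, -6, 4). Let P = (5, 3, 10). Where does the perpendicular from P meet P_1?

KM = (8, 5, 0), KN = (3, 1, 0); a normal to P_1 is KM × KN = (0, 0, -7).
Using K: P_1 has equation -7z = -28.
Foot = P − λn with λ = (n·P − d)/|n|² = (-70 − (-28))/49 = -6/7.
Foot = (5, 3, 10) − (-6/7)·(0, 0, -7) = (5, 3, 4).

(5, 3, 4)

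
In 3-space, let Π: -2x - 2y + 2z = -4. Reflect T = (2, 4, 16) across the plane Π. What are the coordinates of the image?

λ = (n·T − d)/|n|² = (20 − (-4))/12 = 2.
Reflection = T − 2λn = (2, 4, 16) − 4·(-2, -2, 2) = (10, 12, 8).

(10, 12, 8)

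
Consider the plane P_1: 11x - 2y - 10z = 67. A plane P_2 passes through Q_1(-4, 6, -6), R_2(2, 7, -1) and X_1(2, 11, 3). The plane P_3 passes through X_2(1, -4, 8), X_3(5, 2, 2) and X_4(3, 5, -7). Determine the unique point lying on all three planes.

Q_1R_2 = (6, 1, 5), Q_1X_1 = (6, 5, 9); a normal to P_2 is Q_1R_2 × Q_1X_1 = (-16, -24, 24).
Using Q_1: P_2 has equation -16x - 24y + 24z = -224.
X_2X_3 = (4, 6, -6), X_2X_4 = (2, 9, -15); a normal to P_3 is X_2X_3 × X_2X_4 = (-36, 48, 24).
Using X_2: P_3 has equation -36x + 48y + 24z = -36.
Solving the 3×3 linear system 11x - 2y - 10z = 67, -16x - 24y + 24z = -224, -36x + 48y + 24z = -36 (e.g. by elimination or Cramer's rule, determinant = -1728) gives (5, 4, -2).

(5, 4, -2)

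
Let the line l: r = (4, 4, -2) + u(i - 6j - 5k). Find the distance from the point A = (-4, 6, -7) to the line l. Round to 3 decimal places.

Taking (4, 4, -2) on l with direction v = (1, -6, -5): w = A − (4, 4, -2) = (-8, 2, -5), and w × v = (-40, -45, 46).
Distance = |w × v| / |v| = √5741 / √62 ≈ 9.623.

9.623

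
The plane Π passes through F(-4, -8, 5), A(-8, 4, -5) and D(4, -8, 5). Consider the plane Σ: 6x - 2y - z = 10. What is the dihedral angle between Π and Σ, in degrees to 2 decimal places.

71.34

FA = (-4, 12, -10), FD = (8, 0, 0); a normal to Π is FA × FD = (0, -80, -96).
Using F: Π has equation -80y - 96z = 160.
cos θ = |n₁·n₂| / (|n₁||n₂|) = |256| / (√15616 · √41).
θ = arccos(0.31994) ≈ 71.34°.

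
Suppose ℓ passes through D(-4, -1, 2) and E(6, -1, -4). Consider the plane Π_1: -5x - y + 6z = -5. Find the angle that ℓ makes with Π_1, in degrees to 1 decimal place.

69.5

A direction vector for ℓ is E − D = (10, 0, -6).
sin θ = |n·v| / (|n||v|) = |-86| / (√62 · √136) = 0.93655.
θ ≈ 69.5°.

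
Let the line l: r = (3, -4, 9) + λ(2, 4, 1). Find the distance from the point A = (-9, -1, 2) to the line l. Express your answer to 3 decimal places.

13.594

Taking (3, -4, 9) on l with direction v = (2, 4, 1): w = A − (3, -4, 9) = (-12, 3, -7), and w × v = (31, -2, -54).
Distance = |w × v| / |v| = √3881 / √21 ≈ 13.594.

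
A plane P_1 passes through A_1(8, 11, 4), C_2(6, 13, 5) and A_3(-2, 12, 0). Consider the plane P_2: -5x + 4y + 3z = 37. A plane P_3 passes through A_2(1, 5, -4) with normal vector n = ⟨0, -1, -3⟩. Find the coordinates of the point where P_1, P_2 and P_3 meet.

(-4, 8, -5)

A_1C_2 = (-2, 2, 1), A_1A_3 = (-10, 1, -4); a normal to P_1 is A_1C_2 × A_1A_3 = (-9, -18, 18).
Using A_1: P_1 has equation -9x - 18y + 18z = -198.
P_3: n·r = n·A_2 gives -y - 3z = 7.
Solving the 3×3 linear system -9x - 18y + 18z = -198, -5x + 4y + 3z = 37, -y - 3z = 7 (e.g. by elimination or Cramer's rule, determinant = 441) gives (-4, 8, -5).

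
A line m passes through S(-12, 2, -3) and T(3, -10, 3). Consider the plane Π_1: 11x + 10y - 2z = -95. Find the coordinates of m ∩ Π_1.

A direction vector for m is T − S = (15, -12, 6).
Substitute r = (-12, 2, -3) + t(15, -12, 6) into the plane: -106 + 33t = -95, so t = 1/3.
Intersection: (-12, 2, -3) + (1/3)·(15, -12, 6) = (-7, -2, -1).

(-7, -2, -1)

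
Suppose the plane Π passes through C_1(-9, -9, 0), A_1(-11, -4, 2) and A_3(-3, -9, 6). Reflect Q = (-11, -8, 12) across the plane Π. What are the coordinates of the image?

(-1, 0, 2)

C_1A_1 = (-2, 5, 2), C_1A_3 = (6, 0, 6); a normal to Π is C_1A_1 × C_1A_3 = (30, 24, -30).
Using C_1: Π has equation 30x + 24y - 30z = -486.
λ = (n·Q − d)/|n|² = (-882 − (-486))/2376 = -1/6.
Reflection = Q − 2λn = (-11, -8, 12) − (-1/3)·(30, 24, -30) = (-1, 0, 2).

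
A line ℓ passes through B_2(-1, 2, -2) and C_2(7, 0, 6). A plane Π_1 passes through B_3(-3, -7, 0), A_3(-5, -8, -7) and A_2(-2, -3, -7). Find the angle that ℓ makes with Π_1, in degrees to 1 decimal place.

34.0

A direction vector for ℓ is C_2 − B_2 = (8, -2, 8).
B_3A_3 = (-2, -1, -7), B_3A_2 = (1, 4, -7); a normal to Π_1 is B_3A_3 × B_3A_2 = (35, -21, -7).
Using B_3: Π_1 has equation 35x - 21y - 7z = 42.
sin θ = |n·v| / (|n||v|) = |266| / (√1715 · √132) = 0.55907.
θ ≈ 34.0°.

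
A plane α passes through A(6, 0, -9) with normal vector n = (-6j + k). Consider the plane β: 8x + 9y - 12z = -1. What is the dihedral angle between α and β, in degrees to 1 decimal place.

α: n·r = n·A gives -6y + z = -9.
cos θ = |n₁·n₂| / (|n₁||n₂|) = |-66| / (√37 · √289).
θ = arccos(0.63825) ≈ 50.3°.

50.3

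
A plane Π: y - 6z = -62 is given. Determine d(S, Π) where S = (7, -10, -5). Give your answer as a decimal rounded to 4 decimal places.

13.4807

n·S − d = (0)·(7) + (1)·(-10) + (-6)·(-5) − (-62) = 82; |n| = √37.
Distance = |82| / √37 = 82/√37 ≈ 13.4807.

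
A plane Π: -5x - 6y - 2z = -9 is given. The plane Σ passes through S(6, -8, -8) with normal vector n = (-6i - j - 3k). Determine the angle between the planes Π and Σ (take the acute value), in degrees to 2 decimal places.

Σ: n·r = n·S gives -6x - y - 3z = -4.
cos θ = |n₁·n₂| / (|n₁||n₂|) = |42| / (√65 · √46).
θ = arccos(0.76809) ≈ 39.82°.

39.82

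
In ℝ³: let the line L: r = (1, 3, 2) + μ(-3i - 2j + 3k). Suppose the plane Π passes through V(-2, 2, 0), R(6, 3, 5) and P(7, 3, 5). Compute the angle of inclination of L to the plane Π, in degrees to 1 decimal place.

32.9

VR = (8, 1, 5), VP = (9, 1, 5); a normal to Π is VR × VP = (0, 5, -1).
Using V: Π has equation 5y - z = 10.
sin θ = |n·v| / (|n||v|) = |-13| / (√26 · √22) = 0.54356.
θ ≈ 32.9°.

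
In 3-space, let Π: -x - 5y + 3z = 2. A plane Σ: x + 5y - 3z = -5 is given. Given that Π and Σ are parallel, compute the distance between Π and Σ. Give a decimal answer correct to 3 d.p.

0.507

Rescale Σ by 1/(-1): -x - 5y + 3z = 5. Then distance = |2 − 5| / √35 ≈ 0.507.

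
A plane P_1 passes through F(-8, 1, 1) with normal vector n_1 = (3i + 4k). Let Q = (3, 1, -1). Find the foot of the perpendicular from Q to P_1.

P_1: n_1·r = n_1·F gives 3x + 4z = -20.
Foot = Q − λn with λ = (n·Q − d)/|n|² = (5 − (-20))/25 = 1.
Foot = (3, 1, -1) − 1·(3, 0, 4) = (0, 1, -5).

(0, 1, -5)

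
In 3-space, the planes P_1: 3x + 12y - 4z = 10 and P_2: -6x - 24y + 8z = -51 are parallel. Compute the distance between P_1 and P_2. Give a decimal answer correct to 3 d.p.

Rescale P_2 by 1/(-2): 3x + 12y - 4z = 51/2. Then distance = |10 − (51/2)| / √169 ≈ 1.192.

1.192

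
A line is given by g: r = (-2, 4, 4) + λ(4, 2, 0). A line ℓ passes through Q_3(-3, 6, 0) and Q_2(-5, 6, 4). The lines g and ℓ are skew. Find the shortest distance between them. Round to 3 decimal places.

A direction vector for ℓ is Q_2 − Q_3 = (-2, 0, 4).
Common perpendicular direction n = (4, 2, 0) × (-2, 0, 4) = (8, -16, 4).
With w = (-3, 6, 0) − (-2, 4, 4) = (-1, 2, -4), w · n = -56.
Distance = |w · n| / |n| = |-56| / √336 ≈ 3.055.

3.055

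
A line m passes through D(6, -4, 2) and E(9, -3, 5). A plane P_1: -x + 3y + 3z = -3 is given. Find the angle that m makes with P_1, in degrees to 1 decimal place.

A direction vector for m is E − D = (3, 1, 3).
sin θ = |n·v| / (|n||v|) = |9| / (√19 · √19) = 0.47368.
θ ≈ 28.3°.

28.3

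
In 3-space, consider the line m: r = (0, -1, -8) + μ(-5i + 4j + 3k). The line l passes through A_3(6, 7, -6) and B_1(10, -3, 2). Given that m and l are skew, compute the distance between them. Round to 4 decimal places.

A direction vector for l is B_1 − A_3 = (4, -10, 8).
Common perpendicular direction n = (-5, 4, 3) × (4, -10, 8) = (62, 52, 34).
With w = (6, 7, -6) − (0, -1, -8) = (6, 8, 2), w · n = 856.
Distance = |w · n| / |n| = |856| / √7704 ≈ 9.7525.

9.7525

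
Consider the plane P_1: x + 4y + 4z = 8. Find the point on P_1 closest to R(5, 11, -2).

Foot = R − λn with λ = (n·R − d)/|n|² = (41 − 8)/33 = 1.
Foot = (5, 11, -2) − 1·(1, 4, 4) = (4, 7, -6).

(4, 7, -6)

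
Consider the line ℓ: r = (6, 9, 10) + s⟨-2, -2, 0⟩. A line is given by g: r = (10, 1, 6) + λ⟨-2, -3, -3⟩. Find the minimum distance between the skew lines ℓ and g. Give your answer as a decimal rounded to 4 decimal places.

Common perpendicular direction n = (-2, -2, 0) × (-2, -3, -3) = (6, -6, 2).
With w = (10, 1, 6) − (6, 9, 10) = (4, -8, -4), w · n = 64.
Distance = |w · n| / |n| = |64| / √76 ≈ 7.3413.

7.3413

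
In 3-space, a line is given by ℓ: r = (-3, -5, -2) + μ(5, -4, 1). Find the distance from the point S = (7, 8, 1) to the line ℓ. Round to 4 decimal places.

Taking (-3, -5, -2) on ℓ with direction v = (5, -4, 1): w = S − (-3, -5, -2) = (10, 13, 3), and w × v = (25, 5, -105).
Distance = |w × v| / |v| = √11675 / √42 ≈ 16.6726.

16.6726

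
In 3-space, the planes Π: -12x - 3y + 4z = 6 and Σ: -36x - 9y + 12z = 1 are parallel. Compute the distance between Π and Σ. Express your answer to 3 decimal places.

Rescale Σ by 1/3: -12x - 3y + 4z = 1/3. Then distance = |6 − (1/3)| / √169 ≈ 0.436.

0.436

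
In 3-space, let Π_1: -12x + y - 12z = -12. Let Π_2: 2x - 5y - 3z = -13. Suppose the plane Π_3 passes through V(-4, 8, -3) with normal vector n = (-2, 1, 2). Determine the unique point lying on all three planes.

(-2, 0, 3)

Π_3: n·r = n·V gives -2x + y + 2z = 10.
Solving the 3×3 linear system -12x + y - 12z = -12, 2x - 5y - 3z = -13, -2x + y + 2z = 10 (e.g. by elimination or Cramer's rule, determinant = 182) gives (-2, 0, 3).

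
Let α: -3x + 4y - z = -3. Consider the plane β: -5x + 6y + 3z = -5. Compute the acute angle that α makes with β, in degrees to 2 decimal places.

cos θ = |n₁·n₂| / (|n₁||n₂|) = |36| / (√26 · √70).
θ = arccos(0.84385) ≈ 32.45°.

32.45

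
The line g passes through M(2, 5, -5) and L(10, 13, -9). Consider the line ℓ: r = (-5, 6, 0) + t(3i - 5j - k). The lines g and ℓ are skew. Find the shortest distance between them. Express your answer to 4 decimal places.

1.8293

A direction vector for g is L − M = (8, 8, -4).
Common perpendicular direction n = (8, 8, -4) × (3, -5, -1) = (-28, -4, -64).
With w = (-5, 6, 0) − (2, 5, -5) = (-7, 1, 5), w · n = -128.
Distance = |w · n| / |n| = |-128| / √4896 ≈ 1.8293.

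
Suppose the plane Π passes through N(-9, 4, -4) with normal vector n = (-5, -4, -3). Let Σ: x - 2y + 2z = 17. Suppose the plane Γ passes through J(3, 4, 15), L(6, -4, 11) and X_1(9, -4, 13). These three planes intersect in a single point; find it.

(-3, -8, 2)

Π: n·r = n·N gives -5x - 4y - 3z = 41.
JL = (3, -8, -4), JX_1 = (6, -8, -2); a normal to Γ is JL × JX_1 = (-16, -18, 24).
Using J: Γ has equation -16x - 18y + 24z = 240.
Solving the 3×3 linear system -5x - 4y - 3z = 41, x - 2y + 2z = 17, -16x - 18y + 24z = 240 (e.g. by elimination or Cramer's rule, determinant = 434) gives (-3, -8, 2).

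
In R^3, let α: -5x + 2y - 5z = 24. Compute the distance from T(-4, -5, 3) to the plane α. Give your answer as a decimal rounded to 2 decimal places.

3.95

n·T − d = (-5)·(-4) + (2)·(-5) + (-5)·(3) − 24 = -29; |n| = √54.
Distance = |-29| / √54 = 29/√54 ≈ 3.95.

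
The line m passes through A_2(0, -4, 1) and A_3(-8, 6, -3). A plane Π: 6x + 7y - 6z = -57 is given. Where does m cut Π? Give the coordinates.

(4, -9, 3)

A direction vector for m is A_3 − A_2 = (-8, 10, -4).
Substitute r = (0, -4, 1) + t(-8, 10, -4) into the plane: -34 + 46t = -57, so t = -1/2.
Intersection: (0, -4, 1) + (-1/2)·(-8, 10, -4) = (4, -9, 3).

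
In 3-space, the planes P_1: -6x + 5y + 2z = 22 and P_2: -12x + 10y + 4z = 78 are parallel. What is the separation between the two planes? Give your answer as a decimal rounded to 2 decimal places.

2.11

Rescale P_2 by 1/2: -6x + 5y + 2z = 39. Then distance = |22 − 39| / √65 ≈ 2.11.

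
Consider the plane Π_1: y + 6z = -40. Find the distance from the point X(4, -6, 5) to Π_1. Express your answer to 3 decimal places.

n·X − d = (0)·(4) + (1)·(-6) + (6)·(5) − (-40) = 64; |n| = √37.
Distance = |64| / √37 = 64/√37 ≈ 10.522.

10.522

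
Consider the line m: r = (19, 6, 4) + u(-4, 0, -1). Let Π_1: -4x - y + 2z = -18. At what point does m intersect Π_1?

(3, 6, 0)

Substitute r = (19, 6, 4) + t(-4, 0, -1) into the plane: -74 + 14t = -18, so t = 4.
Intersection: (19, 6, 4) + 4·(-4, 0, -1) = (3, 6, 0).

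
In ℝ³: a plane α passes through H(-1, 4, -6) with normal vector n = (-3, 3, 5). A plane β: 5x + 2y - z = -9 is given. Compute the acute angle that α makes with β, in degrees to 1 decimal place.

α: n·r = n·H gives -3x + 3y + 5z = -15.
cos θ = |n₁·n₂| / (|n₁||n₂|) = |-14| / (√43 · √30).
θ = arccos(0.38979) ≈ 67.1°.

67.1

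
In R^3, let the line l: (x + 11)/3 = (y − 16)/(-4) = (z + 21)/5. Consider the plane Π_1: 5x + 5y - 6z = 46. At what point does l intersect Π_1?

(-2, 4, -6)

l has direction (3, -4, 5) through (-11, 16, -21).
Substitute r = (-11, 16, -21) + t(3, -4, 5) into the plane: 151 + (-35)t = 46, so t = 3.
Intersection: (-11, 16, -21) + 3·(3, -4, 5) = (-2, 4, -6).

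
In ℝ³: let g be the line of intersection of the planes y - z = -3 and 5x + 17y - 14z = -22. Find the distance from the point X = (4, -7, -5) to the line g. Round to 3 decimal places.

Direction of g: (0, 1, -1) × (5, 17, -14) = (3, -5, -5).
A point on g: solving the two plane equations with x = 1 gives (1, 5, 8).
Taking (1, 5, 8) on g with direction v = (3, -5, -5): w = X − (1, 5, 8) = (3, -12, -13), and w × v = (-5, -24, 21).
Distance = |w × v| / |v| = √1042 / √59 ≈ 4.203.

4.203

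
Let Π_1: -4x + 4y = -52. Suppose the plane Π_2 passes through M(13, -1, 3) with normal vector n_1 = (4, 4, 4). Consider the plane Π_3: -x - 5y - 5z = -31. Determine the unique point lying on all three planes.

(11, -2, 6)

Π_2: n_1·r = n_1·M gives 4x + 4y + 4z = 60.
Solving the 3×3 linear system -4x + 4y = -52, 4x + 4y + 4z = 60, -x - 5y - 5z = -31 (e.g. by elimination or Cramer's rule, determinant = 64) gives (11, -2, 6).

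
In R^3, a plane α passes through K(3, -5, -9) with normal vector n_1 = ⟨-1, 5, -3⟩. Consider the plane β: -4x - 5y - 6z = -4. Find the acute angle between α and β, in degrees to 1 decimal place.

86.7

α: n_1·r = n_1·K gives -x + 5y - 3z = -1.
cos θ = |n₁·n₂| / (|n₁||n₂|) = |-3| / (√35 · √77).
θ = arccos(0.05779) ≈ 86.7°.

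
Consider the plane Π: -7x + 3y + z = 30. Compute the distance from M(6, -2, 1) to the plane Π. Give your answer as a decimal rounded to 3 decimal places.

10.025

n·M − d = (-7)·(6) + (3)·(-2) + (1)·(1) − 30 = -77; |n| = √59.
Distance = |-77| / √59 = 77/√59 ≈ 10.025.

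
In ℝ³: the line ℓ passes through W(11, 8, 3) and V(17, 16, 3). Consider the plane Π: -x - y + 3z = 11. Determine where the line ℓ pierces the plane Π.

(2, -4, 3)

A direction vector for ℓ is V − W = (6, 8, 0).
Substitute r = (11, 8, 3) + t(6, 8, 0) into the plane: -10 + (-14)t = 11, so t = -3/2.
Intersection: (11, 8, 3) + (-3/2)·(6, 8, 0) = (2, -4, 3).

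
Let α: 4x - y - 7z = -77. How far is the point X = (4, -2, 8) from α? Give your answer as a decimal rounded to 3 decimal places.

n·X − d = (4)·(4) + (-1)·(-2) + (-7)·(8) − (-77) = 39; |n| = √66.
Distance = |39| / √66 = 39/√66 ≈ 4.801.

4.801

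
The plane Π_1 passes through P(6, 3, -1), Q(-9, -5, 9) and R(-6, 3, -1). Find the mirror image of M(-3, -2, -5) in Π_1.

PQ = (-15, -8, 10), PR = (-12, 0, 0); a normal to Π_1 is PQ × PR = (0, -120, -96).
Using P: Π_1 has equation -120y - 96z = -264.
λ = (n·M − d)/|n|² = (720 − (-264))/23616 = 1/24.
Reflection = M − 2λn = (-3, -2, -5) − (1/12)·(0, -120, -96) = (-3, 8, 3).

(-3, 8, 3)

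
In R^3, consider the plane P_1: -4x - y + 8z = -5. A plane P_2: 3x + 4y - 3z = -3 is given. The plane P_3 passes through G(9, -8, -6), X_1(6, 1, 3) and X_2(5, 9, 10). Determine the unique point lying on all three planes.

GX_1 = (-3, 9, 9), GX_2 = (-4, 17, 16); a normal to P_3 is GX_1 × GX_2 = (-9, 12, -15).
Using G: P_3 has equation -9x + 12y - 15z = -87.
Solving the 3×3 linear system -4x - y + 8z = -5, 3x + 4y - 3z = -3, -9x + 12y - 15z = -87 (e.g. by elimination or Cramer's rule, determinant = 600) gives (4, -3, 1).

(4, -3, 1)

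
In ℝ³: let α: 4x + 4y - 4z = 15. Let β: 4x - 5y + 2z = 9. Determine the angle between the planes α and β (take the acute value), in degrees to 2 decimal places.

75.04

cos θ = |n₁·n₂| / (|n₁||n₂|) = |-12| / (√48 · √45).
θ = arccos(0.25820) ≈ 75.04°.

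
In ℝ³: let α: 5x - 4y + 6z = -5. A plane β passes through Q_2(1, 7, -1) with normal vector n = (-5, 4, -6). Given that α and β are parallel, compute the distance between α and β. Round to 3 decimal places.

2.735

β: n·r = n·Q_2 gives -5x + 4y - 6z = 29.
Rescale β by 1/(-1): 5x - 4y + 6z = -29. Then distance = |-5 − (-29)| / √77 ≈ 2.735.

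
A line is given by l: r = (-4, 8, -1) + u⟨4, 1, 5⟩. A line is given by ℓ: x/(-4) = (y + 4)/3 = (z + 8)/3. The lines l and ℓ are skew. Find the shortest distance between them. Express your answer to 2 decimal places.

ℓ has direction (-4, 3, 3) through (0, -4, -8).
Common perpendicular direction n = (4, 1, 5) × (-4, 3, 3) = (-12, -32, 16).
With w = (0, -4, -8) − (-4, 8, -1) = (4, -12, -7), w · n = 224.
Distance = |w · n| / |n| = |224| / √1424 ≈ 5.94.

5.94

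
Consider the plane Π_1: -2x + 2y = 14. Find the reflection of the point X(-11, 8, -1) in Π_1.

λ = (n·X − d)/|n|² = (38 − 14)/8 = 3.
Reflection = X − 2λn = (-11, 8, -1) − 6·(-2, 2, 0) = (1, -4, -1).

(1, -4, -1)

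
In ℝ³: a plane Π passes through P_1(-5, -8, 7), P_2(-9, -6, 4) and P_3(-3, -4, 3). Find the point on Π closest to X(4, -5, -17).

P_1P_2 = (-4, 2, -3), P_1P_3 = (2, 4, -4); a normal to Π is P_1P_2 × P_1P_3 = (4, -22, -20).
Using P_1: Π has equation 4x - 22y - 20z = 16.
Foot = X − λn with λ = (n·X − d)/|n|² = (466 − 16)/900 = 1/2.
Foot = (4, -5, -17) − (1/2)·(4, -22, -20) = (2, 6, -7).

(2, 6, -7)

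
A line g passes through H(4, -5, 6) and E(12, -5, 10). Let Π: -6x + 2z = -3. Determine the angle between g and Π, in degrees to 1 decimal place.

A direction vector for g is E − H = (8, 0, 4).
sin θ = |n·v| / (|n||v|) = |-40| / (√40 · √80) = 0.70711.
θ ≈ 45.0°.

45.0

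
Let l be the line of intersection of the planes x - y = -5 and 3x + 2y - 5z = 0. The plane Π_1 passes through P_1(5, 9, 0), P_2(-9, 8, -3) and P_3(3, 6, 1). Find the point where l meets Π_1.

Direction of l: (1, -1, 0) × (3, 2, -5) = (5, 5, 5).
A point on l: solving the two plane equations with x = -21 gives (-21, -16, -19).
P_1P_2 = (-14, -1, -3), P_1P_3 = (-2, -3, 1); a normal to Π_1 is P_1P_2 × P_1P_3 = (-10, 20, 40).
Using P_1: Π_1 has equation -10x + 20y + 40z = 130.
Substitute r = (-21, -16, -19) + t(5, 5, 5) into the plane: -870 + 250t = 130, so t = 4.
Intersection: (-21, -16, -19) + 4·(5, 5, 5) = (-1, 4, 1).

(-1, 4, 1)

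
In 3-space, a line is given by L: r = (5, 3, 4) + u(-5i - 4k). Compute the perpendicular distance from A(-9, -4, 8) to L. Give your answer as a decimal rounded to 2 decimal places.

13.78

Taking (5, 3, 4) on L with direction v = (-5, 0, -4): w = A − (5, 3, 4) = (-14, -7, 4), and w × v = (28, -76, -35).
Distance = |w × v| / |v| = √7785 / √41 ≈ 13.78.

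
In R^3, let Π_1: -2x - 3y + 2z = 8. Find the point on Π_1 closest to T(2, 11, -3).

(-4, 2, 3)

Foot = T − λn with λ = (n·T − d)/|n|² = (-43 − 8)/17 = -3.
Foot = (2, 11, -3) − (-3)·(-2, -3, 2) = (-4, 2, 3).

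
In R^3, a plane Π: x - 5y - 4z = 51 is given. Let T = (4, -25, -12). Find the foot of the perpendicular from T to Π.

(1, -10, 0)

Foot = T − λn with λ = (n·T − d)/|n|² = (177 − 51)/42 = 3.
Foot = (4, -25, -12) − 3·(1, -5, -4) = (1, -10, 0).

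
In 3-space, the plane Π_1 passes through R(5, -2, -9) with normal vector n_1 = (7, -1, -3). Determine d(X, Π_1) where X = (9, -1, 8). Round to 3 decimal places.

3.125

Π_1: n_1·r = n_1·R gives 7x - y - 3z = 64.
n·X − d = (7)·(9) + (-1)·(-1) + (-3)·(8) − 64 = -24; |n| = √59.
Distance = |-24| / √59 = 24/√59 ≈ 3.125.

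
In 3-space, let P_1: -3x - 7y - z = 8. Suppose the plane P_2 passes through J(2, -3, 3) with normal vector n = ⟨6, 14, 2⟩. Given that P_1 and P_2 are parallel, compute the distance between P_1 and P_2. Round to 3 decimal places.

P_2: n·r = n·J gives 6x + 14y + 2z = -24.
Rescale P_2 by 1/(-2): -3x - 7y - z = 12. Then distance = |8 − 12| / √59 ≈ 0.521.

0.521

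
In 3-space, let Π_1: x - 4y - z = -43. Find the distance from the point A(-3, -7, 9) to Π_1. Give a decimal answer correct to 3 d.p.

13.906

n·A − d = (1)·(-3) + (-4)·(-7) + (-1)·(9) − (-43) = 59; |n| = √18.
Distance = |59| / √18 = 59/√18 ≈ 13.906.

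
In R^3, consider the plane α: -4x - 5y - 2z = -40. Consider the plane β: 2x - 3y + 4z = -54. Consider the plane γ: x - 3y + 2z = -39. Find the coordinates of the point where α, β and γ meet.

(5, 8, -10)

Solving the 3×3 linear system -4x - 5y - 2z = -40, 2x - 3y + 4z = -54, x - 3y + 2z = -39 (e.g. by elimination or Cramer's rule, determinant = -18) gives (5, 8, -10).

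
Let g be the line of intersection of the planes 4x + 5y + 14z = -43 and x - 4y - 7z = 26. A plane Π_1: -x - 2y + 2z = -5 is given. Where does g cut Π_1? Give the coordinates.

(1, -1, -3)

Direction of g: (4, 5, 14) × (1, -4, -7) = (21, 42, -21).
A point on g: solving the two plane equations with x = 9 gives (9, 15, -11).
Substitute r = (9, 15, -11) + t(21, 42, -21) into the plane: -61 + (-147)t = -5, so t = -8/21.
Intersection: (9, 15, -11) + (-8/21)·(21, 42, -21) = (1, -1, -3).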